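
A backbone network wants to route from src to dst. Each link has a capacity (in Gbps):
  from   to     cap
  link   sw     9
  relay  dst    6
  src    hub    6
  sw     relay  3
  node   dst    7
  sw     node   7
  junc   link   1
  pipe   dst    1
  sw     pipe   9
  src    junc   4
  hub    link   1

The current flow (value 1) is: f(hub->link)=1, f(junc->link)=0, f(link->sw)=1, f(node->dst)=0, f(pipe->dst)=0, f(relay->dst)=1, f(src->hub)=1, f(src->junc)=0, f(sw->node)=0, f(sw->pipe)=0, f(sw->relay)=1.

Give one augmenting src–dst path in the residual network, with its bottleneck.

src->junc->link->sw->relay->dst, bottleneck 1

Residual along src->junc->link->sw->relay->dst: src->junc: 4, junc->link: 1, link->sw: 8, sw->relay: 2, relay->dst: 5.
Bottleneck = min = 1.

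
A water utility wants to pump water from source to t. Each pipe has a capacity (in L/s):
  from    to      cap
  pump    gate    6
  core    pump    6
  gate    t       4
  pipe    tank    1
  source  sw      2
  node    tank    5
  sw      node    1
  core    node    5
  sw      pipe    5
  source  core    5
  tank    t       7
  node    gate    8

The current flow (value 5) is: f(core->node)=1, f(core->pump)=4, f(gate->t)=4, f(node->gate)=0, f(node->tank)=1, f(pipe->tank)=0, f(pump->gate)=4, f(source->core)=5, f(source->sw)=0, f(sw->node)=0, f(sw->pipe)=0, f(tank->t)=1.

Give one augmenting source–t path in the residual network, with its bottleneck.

Residual along source->sw->node->tank->t: source->sw: 2, sw->node: 1, node->tank: 4, tank->t: 6.
Bottleneck = min = 1.

source->sw->node->tank->t, bottleneck 1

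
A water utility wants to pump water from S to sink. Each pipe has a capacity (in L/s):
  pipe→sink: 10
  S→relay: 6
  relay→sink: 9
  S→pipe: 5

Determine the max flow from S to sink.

11

Augment S→relay→sink: bottleneck 6. Total 6.
Augment S→pipe→sink: bottleneck 5. Total 11.
No augmenting path remains in the residual graph.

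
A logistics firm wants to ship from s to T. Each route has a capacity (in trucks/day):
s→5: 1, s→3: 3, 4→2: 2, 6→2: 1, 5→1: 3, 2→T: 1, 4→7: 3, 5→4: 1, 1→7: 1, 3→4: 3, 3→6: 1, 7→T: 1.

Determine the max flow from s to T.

2

Augment s→3→6→2→T: bottleneck 1. Total 1.
Augment s→3→4→7→T: bottleneck 1. Total 2.
No augmenting path remains in the residual graph.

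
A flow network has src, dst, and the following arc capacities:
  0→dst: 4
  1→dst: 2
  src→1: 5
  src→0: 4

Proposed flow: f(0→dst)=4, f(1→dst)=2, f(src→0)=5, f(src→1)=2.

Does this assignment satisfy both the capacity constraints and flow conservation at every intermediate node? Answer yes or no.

Capacity violated on src→0: flow 5 > capacity 4.

No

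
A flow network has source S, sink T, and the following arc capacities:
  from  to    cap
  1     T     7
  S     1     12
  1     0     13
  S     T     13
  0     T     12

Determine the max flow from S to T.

Augment S→T: bottleneck 13. Total 13.
Augment S→1→T: bottleneck 7. Total 20.
Augment S→1→0→T: bottleneck 5. Total 25.
No augmenting path remains in the residual graph.

25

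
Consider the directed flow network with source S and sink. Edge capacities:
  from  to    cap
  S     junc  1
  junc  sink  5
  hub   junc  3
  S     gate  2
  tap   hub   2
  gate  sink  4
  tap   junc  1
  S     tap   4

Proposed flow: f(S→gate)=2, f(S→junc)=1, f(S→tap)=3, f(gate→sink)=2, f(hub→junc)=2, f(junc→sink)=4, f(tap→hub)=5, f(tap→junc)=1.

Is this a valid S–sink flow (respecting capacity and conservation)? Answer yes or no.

Capacity violated on tap→hub: flow 5 > capacity 2.

No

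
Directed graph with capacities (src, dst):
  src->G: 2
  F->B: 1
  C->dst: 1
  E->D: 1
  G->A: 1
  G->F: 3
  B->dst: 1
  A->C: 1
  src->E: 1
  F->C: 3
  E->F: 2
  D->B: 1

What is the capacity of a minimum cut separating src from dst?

2

Max flow = 2 (via 2 augmenting paths).
In the residual at optimum, the set reachable from src is {A, B, C, D, E, F, G, src}.
Cut edges: B->dst (cap 1), C->dst (cap 1). Sum = 2.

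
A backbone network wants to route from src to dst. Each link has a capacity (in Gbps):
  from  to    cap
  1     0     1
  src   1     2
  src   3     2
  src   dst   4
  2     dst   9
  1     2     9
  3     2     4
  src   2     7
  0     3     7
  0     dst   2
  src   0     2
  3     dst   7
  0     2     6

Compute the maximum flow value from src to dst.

17

Augment src→dst: bottleneck 4. Total 4.
Augment src→0→dst: bottleneck 2. Total 6.
Augment src→3→dst: bottleneck 2. Total 8.
Augment src→2→dst: bottleneck 7. Total 15.
Augment src→1→2→dst: bottleneck 2. Total 17.
No augmenting path remains in the residual graph.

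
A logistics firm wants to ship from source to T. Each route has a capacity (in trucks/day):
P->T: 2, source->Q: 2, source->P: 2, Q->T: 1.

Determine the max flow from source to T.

3

Augment source->Q->T: bottleneck 1. Total 1.
Augment source->P->T: bottleneck 2. Total 3.
No augmenting path remains in the residual graph.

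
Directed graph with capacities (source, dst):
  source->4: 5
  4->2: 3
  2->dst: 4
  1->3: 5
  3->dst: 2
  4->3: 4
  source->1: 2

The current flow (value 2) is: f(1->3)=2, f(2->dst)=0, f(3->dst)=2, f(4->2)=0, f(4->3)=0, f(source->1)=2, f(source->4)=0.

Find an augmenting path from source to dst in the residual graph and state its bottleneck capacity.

source->4->2->dst, bottleneck 3

Residual along source->4->2->dst: source->4: 5, 4->2: 3, 2->dst: 4.
Bottleneck = min = 3.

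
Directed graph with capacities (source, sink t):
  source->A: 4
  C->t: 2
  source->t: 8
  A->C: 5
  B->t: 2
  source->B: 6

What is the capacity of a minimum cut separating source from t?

12

Max flow = 12 (via 3 augmenting paths).
In the residual at optimum, the set reachable from source is {A, B, C, source}.
Cut edges: source->t (cap 8), C->t (cap 2), B->t (cap 2). Sum = 12.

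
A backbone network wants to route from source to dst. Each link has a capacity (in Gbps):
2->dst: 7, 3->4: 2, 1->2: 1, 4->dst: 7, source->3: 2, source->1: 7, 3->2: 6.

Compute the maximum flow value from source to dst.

3

Augment source->1->2->dst: bottleneck 1. Total 1.
Augment source->3->2->dst: bottleneck 2. Total 3.
No augmenting path remains in the residual graph.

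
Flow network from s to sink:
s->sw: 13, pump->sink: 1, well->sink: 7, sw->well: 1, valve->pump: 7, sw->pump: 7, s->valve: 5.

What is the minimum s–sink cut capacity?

2

Max flow = 2 (via 2 augmenting paths).
In the residual at optimum, the set reachable from s is {pump, s, sw, valve}.
Cut edges: sw->well (cap 1), pump->sink (cap 1). Sum = 2.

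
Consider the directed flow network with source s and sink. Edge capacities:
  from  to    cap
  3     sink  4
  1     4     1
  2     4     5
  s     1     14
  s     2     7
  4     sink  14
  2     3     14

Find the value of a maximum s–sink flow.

8

Augment s->2->3->sink: bottleneck 4. Total 4.
Augment s->2->4->sink: bottleneck 3. Total 7.
Augment s->1->4->sink: bottleneck 1. Total 8.
No augmenting path remains in the residual graph.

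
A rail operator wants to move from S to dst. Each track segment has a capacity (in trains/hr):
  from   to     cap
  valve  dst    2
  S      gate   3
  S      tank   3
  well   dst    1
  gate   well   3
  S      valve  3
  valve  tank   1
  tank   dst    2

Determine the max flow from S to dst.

Augment S->valve->dst: bottleneck 2. Total 2.
Augment S->tank->dst: bottleneck 2. Total 4.
Augment S->gate->well->dst: bottleneck 1. Total 5.
No augmenting path remains in the residual graph.

5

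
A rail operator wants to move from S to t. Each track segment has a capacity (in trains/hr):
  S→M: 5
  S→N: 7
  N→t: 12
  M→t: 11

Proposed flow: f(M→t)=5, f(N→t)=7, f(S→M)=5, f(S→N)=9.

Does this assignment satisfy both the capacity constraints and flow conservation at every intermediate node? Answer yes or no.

No

Capacity violated on S→N: flow 9 > capacity 7.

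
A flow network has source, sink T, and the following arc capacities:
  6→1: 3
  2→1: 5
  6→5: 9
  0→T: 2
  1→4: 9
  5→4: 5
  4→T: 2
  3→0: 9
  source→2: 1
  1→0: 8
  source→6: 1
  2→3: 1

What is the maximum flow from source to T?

Augment source→2→3→0→T: bottleneck 1. Total 1.
Augment source→6→1→0→T: bottleneck 1. Total 2.
No augmenting path remains in the residual graph.

2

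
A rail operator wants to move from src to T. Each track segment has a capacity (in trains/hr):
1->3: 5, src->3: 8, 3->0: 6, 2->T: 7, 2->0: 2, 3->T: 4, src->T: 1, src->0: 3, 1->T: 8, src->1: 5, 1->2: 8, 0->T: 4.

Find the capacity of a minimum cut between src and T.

Max flow = 14 (via 5 augmenting paths).
In the residual at optimum, the set reachable from src is {0, 3, src}.
Cut edges: src->1 (cap 5), src->T (cap 1), 3->T (cap 4), 0->T (cap 4). Sum = 14.

14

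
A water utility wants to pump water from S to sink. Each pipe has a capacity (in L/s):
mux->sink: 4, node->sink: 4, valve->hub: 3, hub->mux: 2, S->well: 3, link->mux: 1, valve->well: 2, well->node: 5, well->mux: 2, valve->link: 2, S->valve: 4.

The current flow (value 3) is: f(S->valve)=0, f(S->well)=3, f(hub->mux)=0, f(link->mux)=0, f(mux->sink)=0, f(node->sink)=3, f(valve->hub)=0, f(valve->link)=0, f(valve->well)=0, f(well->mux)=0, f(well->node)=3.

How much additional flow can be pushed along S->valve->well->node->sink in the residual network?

1

Residual capacities along the path: S->valve: 4, valve->well: 2, well->node: 2, node->sink: 1.
Minimum is 1.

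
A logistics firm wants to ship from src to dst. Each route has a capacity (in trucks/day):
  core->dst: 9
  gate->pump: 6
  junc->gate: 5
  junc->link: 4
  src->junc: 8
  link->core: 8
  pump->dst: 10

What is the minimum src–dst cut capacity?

8

Max flow = 8 (via 2 augmenting paths).
In the residual at optimum, the set reachable from src is {src}.
Cut edges: src->junc (cap 8). Sum = 8.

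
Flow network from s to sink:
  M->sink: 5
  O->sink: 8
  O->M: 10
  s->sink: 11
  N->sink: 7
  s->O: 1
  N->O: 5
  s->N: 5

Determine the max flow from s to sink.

Augment s->sink: bottleneck 11. Total 11.
Augment s->N->sink: bottleneck 5. Total 16.
Augment s->O->sink: bottleneck 1. Total 17.
No augmenting path remains in the residual graph.

17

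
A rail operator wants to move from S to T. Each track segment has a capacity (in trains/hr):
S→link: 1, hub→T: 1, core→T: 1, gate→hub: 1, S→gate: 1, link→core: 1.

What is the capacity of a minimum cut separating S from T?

Max flow = 2 (via 2 augmenting paths).
In the residual at optimum, the set reachable from S is {S}.
Cut edges: S→gate (cap 1), S→link (cap 1). Sum = 2.

2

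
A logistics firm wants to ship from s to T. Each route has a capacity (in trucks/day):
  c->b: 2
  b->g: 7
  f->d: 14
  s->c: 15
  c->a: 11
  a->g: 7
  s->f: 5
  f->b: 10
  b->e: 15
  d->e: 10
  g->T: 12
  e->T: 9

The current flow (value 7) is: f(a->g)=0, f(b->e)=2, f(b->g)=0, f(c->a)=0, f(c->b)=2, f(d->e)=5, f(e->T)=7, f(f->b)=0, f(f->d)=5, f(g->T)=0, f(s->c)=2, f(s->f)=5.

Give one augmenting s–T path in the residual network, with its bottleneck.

s->c->a->g->T, bottleneck 7

Residual along s->c->a->g->T: s->c: 13, c->a: 11, a->g: 7, g->T: 12.
Bottleneck = min = 7.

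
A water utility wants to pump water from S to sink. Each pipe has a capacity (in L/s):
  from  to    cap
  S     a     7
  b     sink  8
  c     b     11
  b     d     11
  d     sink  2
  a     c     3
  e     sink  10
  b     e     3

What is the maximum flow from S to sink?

Augment S->a->c->b->sink: bottleneck 3. Total 3.
No augmenting path remains in the residual graph.

3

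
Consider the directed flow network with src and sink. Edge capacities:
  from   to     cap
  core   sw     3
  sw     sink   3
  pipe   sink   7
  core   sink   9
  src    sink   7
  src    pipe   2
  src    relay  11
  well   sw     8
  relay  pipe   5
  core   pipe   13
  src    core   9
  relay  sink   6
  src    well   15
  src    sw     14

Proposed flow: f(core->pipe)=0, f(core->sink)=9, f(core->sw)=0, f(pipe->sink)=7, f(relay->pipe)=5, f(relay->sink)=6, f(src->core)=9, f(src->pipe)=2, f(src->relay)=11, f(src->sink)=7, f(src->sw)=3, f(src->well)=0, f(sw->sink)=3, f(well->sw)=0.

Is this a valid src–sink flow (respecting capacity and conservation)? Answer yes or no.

Every edge has 0 ≤ f(e) ≤ cap(e).
At each intermediate node, inflow equals outflow.

Yes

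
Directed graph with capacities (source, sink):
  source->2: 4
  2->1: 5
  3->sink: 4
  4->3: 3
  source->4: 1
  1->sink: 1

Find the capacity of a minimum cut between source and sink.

2

Max flow = 2 (via 2 augmenting paths).
In the residual at optimum, the set reachable from source is {1, 2, source}.
Cut edges: source->4 (cap 1), 1->sink (cap 1). Sum = 2.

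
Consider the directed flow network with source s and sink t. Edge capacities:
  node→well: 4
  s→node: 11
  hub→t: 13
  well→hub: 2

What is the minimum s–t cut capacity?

2

Max flow = 2 (via 1 augmenting path).
In the residual at optimum, the set reachable from s is {node, s, well}.
Cut edges: well→hub (cap 2). Sum = 2.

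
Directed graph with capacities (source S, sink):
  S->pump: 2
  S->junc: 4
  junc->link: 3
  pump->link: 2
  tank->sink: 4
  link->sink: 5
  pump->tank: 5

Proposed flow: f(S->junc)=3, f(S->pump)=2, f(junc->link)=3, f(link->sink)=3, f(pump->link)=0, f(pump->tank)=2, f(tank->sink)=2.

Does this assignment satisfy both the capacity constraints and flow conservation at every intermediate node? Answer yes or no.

Every edge has 0 ≤ f(e) ≤ cap(e).
At each intermediate node, inflow equals outflow.

Yes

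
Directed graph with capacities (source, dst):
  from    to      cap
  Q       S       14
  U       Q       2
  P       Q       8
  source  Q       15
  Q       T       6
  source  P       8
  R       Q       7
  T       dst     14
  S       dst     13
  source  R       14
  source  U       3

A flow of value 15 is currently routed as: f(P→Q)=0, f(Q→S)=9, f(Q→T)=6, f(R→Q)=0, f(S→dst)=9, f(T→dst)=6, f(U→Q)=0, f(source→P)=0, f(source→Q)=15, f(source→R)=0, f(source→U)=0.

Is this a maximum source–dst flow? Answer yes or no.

Residual path source→P→Q→S→dst has bottleneck 4 > 0.
Pushing 4 along it raises the flow to 19, so the given flow is not maximum.

No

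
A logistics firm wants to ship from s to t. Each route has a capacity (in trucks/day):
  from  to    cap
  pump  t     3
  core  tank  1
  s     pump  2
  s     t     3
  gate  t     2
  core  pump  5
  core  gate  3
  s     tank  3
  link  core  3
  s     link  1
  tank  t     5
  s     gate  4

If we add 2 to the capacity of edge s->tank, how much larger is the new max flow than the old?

Original max flow = 11.
After raising cap(s->tank), augmenting paths through that edge carry 2 more units.
New max flow = 13. Increase = 2.

2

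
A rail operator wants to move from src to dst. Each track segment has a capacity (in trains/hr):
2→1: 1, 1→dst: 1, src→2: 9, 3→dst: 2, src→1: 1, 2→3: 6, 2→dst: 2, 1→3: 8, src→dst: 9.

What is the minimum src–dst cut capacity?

14

Max flow = 14 (via 4 augmenting paths).
In the residual at optimum, the set reachable from src is {1, 2, 3, src}.
Cut edges: src→dst (cap 9), 2→dst (cap 2), 1→dst (cap 1), 3→dst (cap 2). Sum = 14.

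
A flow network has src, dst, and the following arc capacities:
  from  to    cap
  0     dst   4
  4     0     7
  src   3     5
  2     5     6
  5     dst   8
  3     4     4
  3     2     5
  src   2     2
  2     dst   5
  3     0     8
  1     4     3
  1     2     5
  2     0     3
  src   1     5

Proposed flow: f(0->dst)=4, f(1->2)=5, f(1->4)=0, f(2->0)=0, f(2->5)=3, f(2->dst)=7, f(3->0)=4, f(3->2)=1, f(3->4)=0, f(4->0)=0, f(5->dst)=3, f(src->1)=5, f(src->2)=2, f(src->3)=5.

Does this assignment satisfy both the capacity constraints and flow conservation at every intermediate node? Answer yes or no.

Capacity violated on 2->dst: flow 7 > capacity 5.

No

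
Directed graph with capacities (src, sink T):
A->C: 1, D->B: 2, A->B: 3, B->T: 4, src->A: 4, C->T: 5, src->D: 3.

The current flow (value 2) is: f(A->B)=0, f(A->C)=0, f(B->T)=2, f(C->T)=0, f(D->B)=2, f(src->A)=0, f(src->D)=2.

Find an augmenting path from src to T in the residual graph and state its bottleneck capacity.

Residual along src->A->B->T: src->A: 4, A->B: 3, B->T: 2.
Bottleneck = min = 2.

src->A->B->T, bottleneck 2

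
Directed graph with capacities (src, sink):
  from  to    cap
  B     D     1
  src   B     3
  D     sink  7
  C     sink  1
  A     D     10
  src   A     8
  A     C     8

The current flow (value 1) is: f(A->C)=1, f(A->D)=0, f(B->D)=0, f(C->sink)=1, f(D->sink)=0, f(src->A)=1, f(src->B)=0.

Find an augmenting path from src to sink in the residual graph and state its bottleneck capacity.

Residual along src->A->D->sink: src->A: 7, A->D: 10, D->sink: 7.
Bottleneck = min = 7.

src->A->D->sink, bottleneck 7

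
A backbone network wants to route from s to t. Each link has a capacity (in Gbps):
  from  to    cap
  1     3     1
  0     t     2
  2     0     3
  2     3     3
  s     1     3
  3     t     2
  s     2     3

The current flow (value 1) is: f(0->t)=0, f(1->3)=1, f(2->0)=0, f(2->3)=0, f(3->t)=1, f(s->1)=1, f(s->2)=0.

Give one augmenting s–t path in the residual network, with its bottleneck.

Residual along s->2->3->t: s->2: 3, 2->3: 3, 3->t: 1.
Bottleneck = min = 1.

s->2->3->t, bottleneck 1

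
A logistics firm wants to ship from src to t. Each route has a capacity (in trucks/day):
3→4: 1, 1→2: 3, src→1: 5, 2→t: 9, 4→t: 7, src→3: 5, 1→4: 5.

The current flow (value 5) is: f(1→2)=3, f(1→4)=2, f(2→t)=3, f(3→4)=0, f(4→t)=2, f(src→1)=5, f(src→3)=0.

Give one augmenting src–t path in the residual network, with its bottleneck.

src→3→4→t, bottleneck 1

Residual along src→3→4→t: src→3: 5, 3→4: 1, 4→t: 5.
Bottleneck = min = 1.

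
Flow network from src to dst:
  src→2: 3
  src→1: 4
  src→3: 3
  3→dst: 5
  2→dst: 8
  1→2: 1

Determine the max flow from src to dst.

7

Augment src→2→dst: bottleneck 3. Total 3.
Augment src→3→dst: bottleneck 3. Total 6.
Augment src→1→2→dst: bottleneck 1. Total 7.
No augmenting path remains in the residual graph.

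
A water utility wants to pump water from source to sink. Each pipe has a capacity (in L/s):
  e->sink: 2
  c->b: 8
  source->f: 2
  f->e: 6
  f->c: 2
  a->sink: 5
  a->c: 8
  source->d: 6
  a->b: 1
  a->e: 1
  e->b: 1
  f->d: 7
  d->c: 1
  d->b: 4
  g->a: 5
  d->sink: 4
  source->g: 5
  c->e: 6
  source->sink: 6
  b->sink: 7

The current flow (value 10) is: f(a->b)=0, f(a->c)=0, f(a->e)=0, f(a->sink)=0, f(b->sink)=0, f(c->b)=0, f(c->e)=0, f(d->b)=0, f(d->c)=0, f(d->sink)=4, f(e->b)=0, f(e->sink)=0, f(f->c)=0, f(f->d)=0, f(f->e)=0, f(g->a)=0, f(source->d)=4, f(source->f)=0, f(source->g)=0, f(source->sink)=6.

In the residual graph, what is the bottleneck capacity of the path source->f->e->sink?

Residual capacities along the path: source->f: 2, f->e: 6, e->sink: 2.
Minimum is 2.

2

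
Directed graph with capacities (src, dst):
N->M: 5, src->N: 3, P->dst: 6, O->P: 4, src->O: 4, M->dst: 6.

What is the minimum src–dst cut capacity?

Max flow = 7 (via 2 augmenting paths).
In the residual at optimum, the set reachable from src is {src}.
Cut edges: src->O (cap 4), src->N (cap 3). Sum = 7.

7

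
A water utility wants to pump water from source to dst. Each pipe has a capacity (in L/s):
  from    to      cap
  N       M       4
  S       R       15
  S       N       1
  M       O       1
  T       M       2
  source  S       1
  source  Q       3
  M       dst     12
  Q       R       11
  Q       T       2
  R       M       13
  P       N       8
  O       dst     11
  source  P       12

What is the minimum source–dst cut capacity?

Max flow = 8 (via 3 augmenting paths).
In the residual at optimum, the set reachable from source is {N, P, source}.
Cut edges: source->S (cap 1), source->Q (cap 3), N->M (cap 4). Sum = 8.

8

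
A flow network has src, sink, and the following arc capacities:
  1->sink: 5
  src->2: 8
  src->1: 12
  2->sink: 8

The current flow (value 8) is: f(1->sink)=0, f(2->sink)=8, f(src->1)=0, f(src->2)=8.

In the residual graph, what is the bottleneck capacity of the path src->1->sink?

Residual capacities along the path: src->1: 12, 1->sink: 5.
Minimum is 5.

5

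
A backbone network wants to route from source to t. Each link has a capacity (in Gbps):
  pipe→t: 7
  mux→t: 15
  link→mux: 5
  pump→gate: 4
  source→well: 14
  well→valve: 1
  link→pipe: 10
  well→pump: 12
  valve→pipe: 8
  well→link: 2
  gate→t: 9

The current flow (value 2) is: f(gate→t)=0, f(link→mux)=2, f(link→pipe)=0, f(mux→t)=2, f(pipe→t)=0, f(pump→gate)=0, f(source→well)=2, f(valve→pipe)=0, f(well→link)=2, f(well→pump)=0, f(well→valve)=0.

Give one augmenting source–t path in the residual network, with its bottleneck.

source→well→valve→pipe→t, bottleneck 1

Residual along source→well→valve→pipe→t: source→well: 12, well→valve: 1, valve→pipe: 8, pipe→t: 7.
Bottleneck = min = 1.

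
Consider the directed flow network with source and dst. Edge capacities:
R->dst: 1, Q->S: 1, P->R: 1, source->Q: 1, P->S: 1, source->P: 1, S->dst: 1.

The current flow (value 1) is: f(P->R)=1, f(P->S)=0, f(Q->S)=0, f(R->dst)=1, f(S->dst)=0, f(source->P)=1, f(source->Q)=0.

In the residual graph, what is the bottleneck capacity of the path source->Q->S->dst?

1

Residual capacities along the path: source->Q: 1, Q->S: 1, S->dst: 1.
Minimum is 1.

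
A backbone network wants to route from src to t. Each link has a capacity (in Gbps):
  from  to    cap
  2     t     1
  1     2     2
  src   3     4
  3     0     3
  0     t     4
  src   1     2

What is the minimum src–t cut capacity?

Max flow = 4 (via 2 augmenting paths).
In the residual at optimum, the set reachable from src is {1, 2, 3, src}.
Cut edges: 3->0 (cap 3), 2->t (cap 1). Sum = 4.

4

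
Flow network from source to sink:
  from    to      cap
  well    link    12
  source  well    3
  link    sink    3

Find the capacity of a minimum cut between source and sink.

Max flow = 3 (via 1 augmenting path).
In the residual at optimum, the set reachable from source is {source}.
Cut edges: source->well (cap 3). Sum = 3.

3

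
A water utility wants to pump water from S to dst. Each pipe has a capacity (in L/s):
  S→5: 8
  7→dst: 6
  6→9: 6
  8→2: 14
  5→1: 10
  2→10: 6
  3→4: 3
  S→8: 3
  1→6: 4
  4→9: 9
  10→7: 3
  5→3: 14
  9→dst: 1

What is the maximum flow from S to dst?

Augment S→5→1→6→9→dst: bottleneck 1. Total 1.
Augment S→8→2→10→7→dst: bottleneck 3. Total 4.
No augmenting path remains in the residual graph.

4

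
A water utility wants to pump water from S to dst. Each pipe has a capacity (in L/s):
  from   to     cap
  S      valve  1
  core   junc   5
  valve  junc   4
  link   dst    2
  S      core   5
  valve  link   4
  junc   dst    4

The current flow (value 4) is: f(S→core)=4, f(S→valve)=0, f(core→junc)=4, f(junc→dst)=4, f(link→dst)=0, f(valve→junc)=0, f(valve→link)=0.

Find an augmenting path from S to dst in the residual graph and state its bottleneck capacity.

S→valve→link→dst, bottleneck 1

Residual along S→valve→link→dst: S→valve: 1, valve→link: 4, link→dst: 2.
Bottleneck = min = 1.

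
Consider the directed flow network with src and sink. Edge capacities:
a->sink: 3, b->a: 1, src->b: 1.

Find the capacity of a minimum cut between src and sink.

Max flow = 1 (via 1 augmenting path).
In the residual at optimum, the set reachable from src is {src}.
Cut edges: src->b (cap 1). Sum = 1.

1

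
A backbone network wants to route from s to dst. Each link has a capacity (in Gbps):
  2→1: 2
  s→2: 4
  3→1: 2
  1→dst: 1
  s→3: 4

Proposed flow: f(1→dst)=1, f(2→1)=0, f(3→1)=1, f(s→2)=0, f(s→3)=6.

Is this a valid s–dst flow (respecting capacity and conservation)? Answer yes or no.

No

Capacity violated on s→3: flow 6 > capacity 4.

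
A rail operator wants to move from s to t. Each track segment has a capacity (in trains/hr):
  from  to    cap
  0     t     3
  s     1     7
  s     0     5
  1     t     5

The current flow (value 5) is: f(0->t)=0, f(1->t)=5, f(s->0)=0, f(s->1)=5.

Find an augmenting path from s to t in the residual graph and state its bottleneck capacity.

s->0->t, bottleneck 3

Residual along s->0->t: s->0: 5, 0->t: 3.
Bottleneck = min = 3.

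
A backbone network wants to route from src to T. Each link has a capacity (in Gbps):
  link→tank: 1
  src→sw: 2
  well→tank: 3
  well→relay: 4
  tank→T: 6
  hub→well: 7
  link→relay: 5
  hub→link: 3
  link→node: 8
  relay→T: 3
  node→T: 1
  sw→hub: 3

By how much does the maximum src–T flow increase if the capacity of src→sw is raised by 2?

Original max flow = 2.
After raising cap(src→sw), augmenting paths through that edge carry 1 more unit.
New max flow = 3. Increase = 1.

1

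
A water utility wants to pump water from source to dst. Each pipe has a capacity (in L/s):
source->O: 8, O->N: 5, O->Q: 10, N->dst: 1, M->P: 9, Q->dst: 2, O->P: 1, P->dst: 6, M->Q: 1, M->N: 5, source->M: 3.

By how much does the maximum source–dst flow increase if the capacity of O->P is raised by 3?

Original max flow = 7.
After raising cap(O->P), augmenting paths through that edge carry 2 more units.
New max flow = 9. Increase = 2.

2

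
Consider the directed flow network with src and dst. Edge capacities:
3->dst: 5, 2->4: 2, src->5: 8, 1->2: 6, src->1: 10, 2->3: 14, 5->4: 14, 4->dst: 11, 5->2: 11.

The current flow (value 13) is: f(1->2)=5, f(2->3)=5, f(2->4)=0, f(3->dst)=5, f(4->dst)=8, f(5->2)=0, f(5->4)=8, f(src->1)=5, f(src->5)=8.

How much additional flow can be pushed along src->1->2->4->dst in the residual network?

1

Residual capacities along the path: src->1: 5, 1->2: 1, 2->4: 2, 4->dst: 3.
Minimum is 1.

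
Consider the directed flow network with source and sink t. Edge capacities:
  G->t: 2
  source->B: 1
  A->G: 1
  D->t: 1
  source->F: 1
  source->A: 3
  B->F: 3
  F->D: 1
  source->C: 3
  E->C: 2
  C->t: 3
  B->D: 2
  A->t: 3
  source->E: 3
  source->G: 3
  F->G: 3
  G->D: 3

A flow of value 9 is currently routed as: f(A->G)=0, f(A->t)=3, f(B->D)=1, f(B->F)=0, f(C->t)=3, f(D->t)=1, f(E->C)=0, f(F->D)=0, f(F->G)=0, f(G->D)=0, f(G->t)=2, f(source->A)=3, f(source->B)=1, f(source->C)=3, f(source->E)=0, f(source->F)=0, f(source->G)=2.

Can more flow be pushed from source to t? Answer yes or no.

Residual reachable from source: {B, C, D, E, F, G, source}; t is not reachable.
Saturated cut: source->A, C->t, G->t, D->t with total capacity 9 = current flow value. Flow is maximum.

No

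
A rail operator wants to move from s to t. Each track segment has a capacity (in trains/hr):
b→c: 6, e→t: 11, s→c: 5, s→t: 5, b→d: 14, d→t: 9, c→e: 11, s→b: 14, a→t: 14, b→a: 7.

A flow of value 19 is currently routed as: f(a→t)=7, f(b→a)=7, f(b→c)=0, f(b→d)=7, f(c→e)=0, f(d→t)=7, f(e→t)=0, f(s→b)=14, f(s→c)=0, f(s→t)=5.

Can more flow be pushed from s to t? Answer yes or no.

Yes

Residual path s→c→e→t has bottleneck 5 > 0.
Pushing 5 along it raises the flow to 24, so the given flow is not maximum.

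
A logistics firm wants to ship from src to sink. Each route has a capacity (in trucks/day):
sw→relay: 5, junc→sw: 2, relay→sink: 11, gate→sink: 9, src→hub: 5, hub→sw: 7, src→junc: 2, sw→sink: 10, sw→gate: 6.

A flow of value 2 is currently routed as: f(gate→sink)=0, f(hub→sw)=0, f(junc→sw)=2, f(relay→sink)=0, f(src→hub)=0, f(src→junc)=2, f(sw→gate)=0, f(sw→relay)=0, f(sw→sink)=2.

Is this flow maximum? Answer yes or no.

No

Residual path src→hub→sw→sink has bottleneck 5 > 0.
Pushing 5 along it raises the flow to 7, so the given flow is not maximum.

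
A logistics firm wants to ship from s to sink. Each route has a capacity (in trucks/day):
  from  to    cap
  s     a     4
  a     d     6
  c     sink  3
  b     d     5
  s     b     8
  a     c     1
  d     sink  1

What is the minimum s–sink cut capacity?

Max flow = 2 (via 2 augmenting paths).
In the residual at optimum, the set reachable from s is {a, b, d, s}.
Cut edges: a→c (cap 1), d→sink (cap 1). Sum = 2.

2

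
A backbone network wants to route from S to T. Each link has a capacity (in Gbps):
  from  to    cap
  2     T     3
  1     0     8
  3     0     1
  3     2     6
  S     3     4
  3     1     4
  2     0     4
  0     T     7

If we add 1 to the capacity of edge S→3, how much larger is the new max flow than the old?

Original max flow = 4.
After raising cap(S→3), augmenting paths through that edge carry 1 more unit.
New max flow = 5. Increase = 1.

1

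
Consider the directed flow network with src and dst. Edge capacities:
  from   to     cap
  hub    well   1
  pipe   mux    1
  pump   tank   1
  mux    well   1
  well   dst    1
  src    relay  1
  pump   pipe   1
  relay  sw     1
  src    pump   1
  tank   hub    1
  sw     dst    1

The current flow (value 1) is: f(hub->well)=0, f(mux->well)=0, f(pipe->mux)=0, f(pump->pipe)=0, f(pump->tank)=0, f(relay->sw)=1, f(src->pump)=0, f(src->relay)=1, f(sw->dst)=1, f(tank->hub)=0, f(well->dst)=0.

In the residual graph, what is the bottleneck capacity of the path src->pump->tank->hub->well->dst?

Residual capacities along the path: src->pump: 1, pump->tank: 1, tank->hub: 1, hub->well: 1, well->dst: 1.
Minimum is 1.

1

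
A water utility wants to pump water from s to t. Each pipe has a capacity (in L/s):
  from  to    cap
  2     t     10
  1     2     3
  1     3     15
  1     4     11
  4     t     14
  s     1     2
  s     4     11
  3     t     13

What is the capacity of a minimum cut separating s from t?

13

Max flow = 13 (via 2 augmenting paths).
In the residual at optimum, the set reachable from s is {s}.
Cut edges: s→1 (cap 2), s→4 (cap 11). Sum = 13.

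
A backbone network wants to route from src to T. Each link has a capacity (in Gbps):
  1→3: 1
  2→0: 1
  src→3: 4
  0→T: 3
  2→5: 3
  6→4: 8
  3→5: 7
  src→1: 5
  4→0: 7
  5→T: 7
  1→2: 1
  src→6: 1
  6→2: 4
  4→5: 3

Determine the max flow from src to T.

Augment src→3→5→T: bottleneck 4. Total 4.
Augment src→1→3→5→T: bottleneck 1. Total 5.
Augment src→1→2→5→T: bottleneck 1. Total 6.
Augment src→6→4→5→T: bottleneck 1. Total 7.
No augmenting path remains in the residual graph.

7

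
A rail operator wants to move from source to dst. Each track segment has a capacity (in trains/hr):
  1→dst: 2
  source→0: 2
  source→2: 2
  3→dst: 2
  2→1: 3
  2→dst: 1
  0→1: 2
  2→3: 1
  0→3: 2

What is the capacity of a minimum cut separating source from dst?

Max flow = 4 (via 3 augmenting paths).
In the residual at optimum, the set reachable from source is {source}.
Cut edges: source→2 (cap 2), source→0 (cap 2). Sum = 4.

4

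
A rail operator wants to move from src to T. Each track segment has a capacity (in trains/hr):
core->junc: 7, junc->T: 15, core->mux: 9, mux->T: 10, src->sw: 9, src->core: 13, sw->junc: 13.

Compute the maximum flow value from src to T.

Augment src->sw->junc->T: bottleneck 9. Total 9.
Augment src->core->junc->T: bottleneck 6. Total 15.
Augment src->core->mux->T: bottleneck 7. Total 22.
No augmenting path remains in the residual graph.

22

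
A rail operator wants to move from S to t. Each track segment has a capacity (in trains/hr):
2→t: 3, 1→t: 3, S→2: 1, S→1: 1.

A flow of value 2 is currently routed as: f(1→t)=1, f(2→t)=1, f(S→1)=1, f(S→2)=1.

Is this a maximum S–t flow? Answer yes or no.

Residual reachable from S: {S}; t is not reachable.
Saturated cut: S→2, S→1 with total capacity 2 = current flow value. Flow is maximum.

Yes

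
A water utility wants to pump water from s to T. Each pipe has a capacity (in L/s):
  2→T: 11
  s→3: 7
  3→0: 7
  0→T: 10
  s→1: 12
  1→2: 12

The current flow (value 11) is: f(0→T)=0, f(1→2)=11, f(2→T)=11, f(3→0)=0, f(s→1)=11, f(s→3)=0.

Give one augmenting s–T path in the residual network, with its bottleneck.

Residual along s→3→0→T: s→3: 7, 3→0: 7, 0→T: 10.
Bottleneck = min = 7.

s→3→0→T, bottleneck 7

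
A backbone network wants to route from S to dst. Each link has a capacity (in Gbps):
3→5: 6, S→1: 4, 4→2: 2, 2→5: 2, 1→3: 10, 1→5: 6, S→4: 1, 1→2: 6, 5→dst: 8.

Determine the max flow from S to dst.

Augment S→1→5→dst: bottleneck 4. Total 4.
Augment S→4→2→5→dst: bottleneck 1. Total 5.
No augmenting path remains in the residual graph.

5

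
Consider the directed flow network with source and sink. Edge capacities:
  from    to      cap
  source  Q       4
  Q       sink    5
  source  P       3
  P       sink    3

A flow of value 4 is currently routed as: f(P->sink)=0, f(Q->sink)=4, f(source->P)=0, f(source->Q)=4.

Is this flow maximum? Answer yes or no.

No

Residual path source->P->sink has bottleneck 3 > 0.
Pushing 3 along it raises the flow to 7, so the given flow is not maximum.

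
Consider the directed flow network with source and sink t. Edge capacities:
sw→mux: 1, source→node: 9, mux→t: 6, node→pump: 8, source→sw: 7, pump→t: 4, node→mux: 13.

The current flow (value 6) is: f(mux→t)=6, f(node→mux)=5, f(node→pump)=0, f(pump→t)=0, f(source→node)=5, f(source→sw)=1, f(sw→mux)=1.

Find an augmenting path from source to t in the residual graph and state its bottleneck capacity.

Residual along source→node→pump→t: source→node: 4, node→pump: 8, pump→t: 4.
Bottleneck = min = 4.

source→node→pump→t, bottleneck 4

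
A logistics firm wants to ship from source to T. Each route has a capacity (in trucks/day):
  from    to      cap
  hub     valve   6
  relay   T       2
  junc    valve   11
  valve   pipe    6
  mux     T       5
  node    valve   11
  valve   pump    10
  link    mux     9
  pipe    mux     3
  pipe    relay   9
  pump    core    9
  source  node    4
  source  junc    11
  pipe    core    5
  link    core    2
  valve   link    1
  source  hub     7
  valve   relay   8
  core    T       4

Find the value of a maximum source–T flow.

Augment source→node→valve→relay→T: bottleneck 2. Total 2.
Augment source→node→valve→pipe→mux→T: bottleneck 2. Total 4.
Augment source→hub→valve→pipe→mux→T: bottleneck 1. Total 5.
Augment source→hub→valve→pipe→core→T: bottleneck 3. Total 8.
Augment source→hub→valve→link→core→T: bottleneck 1. Total 9.
Augment source→hub→valve→pump→core→link→mux→T: bottleneck 1. Total 10.
No augmenting path remains in the residual graph.

10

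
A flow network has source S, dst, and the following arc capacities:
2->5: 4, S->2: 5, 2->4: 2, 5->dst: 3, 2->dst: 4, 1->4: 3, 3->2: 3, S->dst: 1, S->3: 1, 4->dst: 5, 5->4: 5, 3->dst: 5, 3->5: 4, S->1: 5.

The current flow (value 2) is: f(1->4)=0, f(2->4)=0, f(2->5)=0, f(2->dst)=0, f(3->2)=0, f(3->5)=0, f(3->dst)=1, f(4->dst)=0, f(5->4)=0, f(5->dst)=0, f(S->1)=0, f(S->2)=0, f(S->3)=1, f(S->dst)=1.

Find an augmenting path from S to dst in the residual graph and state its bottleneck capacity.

Residual along S->2->dst: S->2: 5, 2->dst: 4.
Bottleneck = min = 4.

S->2->dst, bottleneck 4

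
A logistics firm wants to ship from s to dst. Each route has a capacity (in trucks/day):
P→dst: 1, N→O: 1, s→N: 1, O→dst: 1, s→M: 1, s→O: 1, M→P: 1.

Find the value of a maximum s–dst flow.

Augment s→O→dst: bottleneck 1. Total 1.
Augment s→M→P→dst: bottleneck 1. Total 2.
No augmenting path remains in the residual graph.

2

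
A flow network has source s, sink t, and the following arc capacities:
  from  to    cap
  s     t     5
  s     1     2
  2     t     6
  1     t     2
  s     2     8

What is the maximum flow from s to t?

Augment s→t: bottleneck 5. Total 5.
Augment s→2→t: bottleneck 6. Total 11.
Augment s→1→t: bottleneck 2. Total 13.
No augmenting path remains in the residual graph.

13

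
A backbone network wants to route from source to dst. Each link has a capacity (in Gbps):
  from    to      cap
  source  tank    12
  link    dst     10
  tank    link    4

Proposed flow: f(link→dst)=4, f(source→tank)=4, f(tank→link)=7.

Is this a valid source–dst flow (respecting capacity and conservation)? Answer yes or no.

No

Capacity violated on tank→link: flow 7 > capacity 4.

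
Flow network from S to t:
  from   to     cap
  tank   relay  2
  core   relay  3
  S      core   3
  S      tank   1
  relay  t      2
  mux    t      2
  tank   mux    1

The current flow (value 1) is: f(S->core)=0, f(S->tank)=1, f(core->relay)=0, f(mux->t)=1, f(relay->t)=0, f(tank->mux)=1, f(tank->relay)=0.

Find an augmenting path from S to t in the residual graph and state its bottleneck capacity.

S->core->relay->t, bottleneck 2

Residual along S->core->relay->t: S->core: 3, core->relay: 3, relay->t: 2.
Bottleneck = min = 2.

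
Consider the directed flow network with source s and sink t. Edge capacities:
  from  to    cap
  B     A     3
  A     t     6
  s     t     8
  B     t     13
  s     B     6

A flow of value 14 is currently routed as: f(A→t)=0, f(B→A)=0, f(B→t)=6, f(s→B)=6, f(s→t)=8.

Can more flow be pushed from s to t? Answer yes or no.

Residual reachable from s: {s}; t is not reachable.
Saturated cut: s→B, s→t with total capacity 14 = current flow value. Flow is maximum.

No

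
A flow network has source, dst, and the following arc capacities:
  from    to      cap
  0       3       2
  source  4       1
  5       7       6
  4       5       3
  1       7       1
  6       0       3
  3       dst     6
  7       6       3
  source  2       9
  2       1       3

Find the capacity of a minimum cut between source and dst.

Max flow = 2 (via 2 augmenting paths).
In the residual at optimum, the set reachable from source is {1, 2, source}.
Cut edges: source->4 (cap 1), 1->7 (cap 1). Sum = 2.

2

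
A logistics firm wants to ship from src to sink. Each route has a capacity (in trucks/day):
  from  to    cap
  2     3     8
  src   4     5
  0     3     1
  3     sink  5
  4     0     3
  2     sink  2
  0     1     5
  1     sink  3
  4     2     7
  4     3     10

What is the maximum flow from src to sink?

Augment src->4->2->sink: bottleneck 2. Total 2.
Augment src->4->3->sink: bottleneck 3. Total 5.
No augmenting path remains in the residual graph.

5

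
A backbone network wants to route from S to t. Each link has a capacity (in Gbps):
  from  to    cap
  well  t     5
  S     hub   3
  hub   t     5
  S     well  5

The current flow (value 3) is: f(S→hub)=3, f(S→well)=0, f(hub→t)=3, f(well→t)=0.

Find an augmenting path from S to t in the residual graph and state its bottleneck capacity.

S→well→t, bottleneck 5

Residual along S→well→t: S→well: 5, well→t: 5.
Bottleneck = min = 5.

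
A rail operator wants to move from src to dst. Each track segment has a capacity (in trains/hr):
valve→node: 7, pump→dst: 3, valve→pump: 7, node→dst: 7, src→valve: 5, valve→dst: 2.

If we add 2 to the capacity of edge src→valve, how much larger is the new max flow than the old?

Original max flow = 5.
After raising cap(src→valve), augmenting paths through that edge carry 2 more units.
New max flow = 7. Increase = 2.

2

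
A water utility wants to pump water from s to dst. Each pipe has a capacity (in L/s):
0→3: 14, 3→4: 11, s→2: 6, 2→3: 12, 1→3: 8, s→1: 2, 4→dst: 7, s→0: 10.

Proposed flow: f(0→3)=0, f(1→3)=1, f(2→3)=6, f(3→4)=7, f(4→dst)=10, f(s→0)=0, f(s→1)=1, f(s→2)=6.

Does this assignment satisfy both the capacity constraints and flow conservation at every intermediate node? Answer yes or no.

No

Capacity violated on 4→dst: flow 10 > capacity 7.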